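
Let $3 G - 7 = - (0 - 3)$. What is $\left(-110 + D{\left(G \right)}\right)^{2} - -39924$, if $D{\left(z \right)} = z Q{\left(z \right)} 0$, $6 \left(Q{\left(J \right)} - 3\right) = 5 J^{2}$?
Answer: $52024$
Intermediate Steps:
$Q{\left(J \right)} = 3 + \frac{5 J^{2}}{6}$
$G = \frac{10}{3}$ ($G = \frac{7}{3} + \frac{\left(-1\right) \left(0 - 3\right)}{3} = \frac{7}{3} + \frac{\left(-1\right) \left(-3\right)}{3} = \frac{7}{3} + \frac{1}{3} \cdot 3 = \frac{7}{3} + 1 = \frac{10}{3} \approx 3.3333$)
$D{\left(z \right)} = 0$ ($D{\left(z \right)} = z \left(3 + \frac{5 z^{2}}{6}\right) 0 = 0$)
$\left(-110 + D{\left(G \right)}\right)^{2} - -39924 = \left(-110 + 0\right)^{2} - -39924 = \left(-110\right)^{2} + 39924 = 12100 + 39924 = 52024$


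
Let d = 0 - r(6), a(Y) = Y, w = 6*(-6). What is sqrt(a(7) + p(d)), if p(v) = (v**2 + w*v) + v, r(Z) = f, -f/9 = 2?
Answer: I*sqrt(299) ≈ 17.292*I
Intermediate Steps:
f = -18 (f = -9*2 = -18)
r(Z) = -18
w = -36
d = 18 (d = 0 - 1*(-18) = 0 + 18 = 18)
p(v) = v**2 - 35*v (p(v) = (v**2 - 36*v) + v = v**2 - 35*v)
sqrt(a(7) + p(d)) = sqrt(7 + 18*(-35 + 18)) = sqrt(7 + 18*(-17)) = sqrt(7 - 306) = sqrt(-299) = I*sqrt(299)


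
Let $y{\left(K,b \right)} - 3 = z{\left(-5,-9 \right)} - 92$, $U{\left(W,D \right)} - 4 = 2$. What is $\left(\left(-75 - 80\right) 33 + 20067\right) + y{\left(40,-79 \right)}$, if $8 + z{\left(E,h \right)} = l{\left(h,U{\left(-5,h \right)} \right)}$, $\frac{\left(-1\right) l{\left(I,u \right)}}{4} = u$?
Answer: $14831$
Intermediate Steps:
$U{\left(W,D \right)} = 6$ ($U{\left(W,D \right)} = 4 + 2 = 6$)
$l{\left(I,u \right)} = - 4 u$
$z{\left(E,h \right)} = -32$ ($z{\left(E,h \right)} = -8 - 24 = -32$)
$y{\left(K,b \right)} = -121$ ($y{\left(K,b \right)} = 3 - 124 = -121$)
$\left(\left(-75 - 80\right) 33 + 20067\right) + y{\left(40,-79 \right)} = \left(\left(-75 - 80\right) 33 + 20067\right) - 121 = \left(\left(-155\right) 33 + 20067\right) - 121 = \left(-5115 + 20067\right) - 121 = 14952 - 121 = 14831$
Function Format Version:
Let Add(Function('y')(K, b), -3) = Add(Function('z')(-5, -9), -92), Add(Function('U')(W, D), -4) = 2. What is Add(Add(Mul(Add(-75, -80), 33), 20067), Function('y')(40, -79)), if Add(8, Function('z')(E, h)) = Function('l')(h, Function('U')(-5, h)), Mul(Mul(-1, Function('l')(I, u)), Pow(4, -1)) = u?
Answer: 14831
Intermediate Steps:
Function('U')(W, D) = 6 (Function('U')(W, D) = Add(4, 2) = 6)
Function('l')(I, u) = Mul(-4, u)
Function('z')(E, h) = -32 (Function('z')(E, h) = Add(-8, Mul(-4, 6)) = Add(-8, -24) = -32)
Function('y')(K, b) = -121 (Function('y')(K, b) = Add(3, Add(-32, -92)) = Add(3, -124) = -121)
Add(Add(Mul(Add(-75, -80), 33), 20067), Function('y')(40, -79)) = Add(Add(Mul(Add(-75, -80), 33), 20067), -121) = Add(Add(Mul(-155, 33), 20067), -121) = Add(Add(-5115, 20067), -121) = Add(14952, -121) = 14831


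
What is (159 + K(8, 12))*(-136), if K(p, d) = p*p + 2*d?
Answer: -33592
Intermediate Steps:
K(p, d) = p² + 2*d
(159 + K(8, 12))*(-136) = (159 + (8² + 2*12))*(-136) = (159 + (64 + 24))*(-136) = (159 + 88)*(-136) = 247*(-136) = -33592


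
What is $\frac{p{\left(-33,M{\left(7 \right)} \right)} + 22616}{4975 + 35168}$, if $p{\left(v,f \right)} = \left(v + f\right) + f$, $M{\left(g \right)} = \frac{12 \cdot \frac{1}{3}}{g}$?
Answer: $\frac{158089}{281001} \approx 0.56259$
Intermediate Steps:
$M{\left(g \right)} = \frac{4}{g}$ ($M{\left(g \right)} = \frac{12 \cdot \frac{1}{3}}{g} = \frac{4}{g}$)
$p{\left(v,f \right)} = v + 2 f$ ($p{\left(v,f \right)} = \left(f + v\right) + f = v + 2 f$)
$\frac{p{\left(-33,M{\left(7 \right)} \right)} + 22616}{4975 + 35168} = \frac{\left(-33 + 2 \cdot \frac{4}{7}\right) + 22616}{4975 + 35168} = \frac{\left(-33 + 2 \cdot 4 \cdot \frac{1}{7}\right) + 22616}{40143} = \left(\left(-33 + 2 \cdot \frac{4}{7}\right) + 22616\right) \frac{1}{40143} = \left(\left(-33 + \frac{8}{7}\right) + 22616\right) \frac{1}{40143} = \left(- \frac{223}{7} + 22616\right) \frac{1}{40143} = \frac{158089}{7} \cdot \frac{1}{40143} = \frac{158089}{281001}$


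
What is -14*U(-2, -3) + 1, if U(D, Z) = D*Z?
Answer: -83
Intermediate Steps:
-14*U(-2, -3) + 1 = -(-28)*(-3) + 1 = -14*6 + 1 = -84 + 1 = -83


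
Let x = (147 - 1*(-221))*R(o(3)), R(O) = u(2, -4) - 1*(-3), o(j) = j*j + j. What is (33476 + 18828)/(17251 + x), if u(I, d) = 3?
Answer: 52304/19459 ≈ 2.6879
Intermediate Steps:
o(j) = j + j² (o(j) = j² + j = j + j²)
R(O) = 6 (R(O) = 3 - 1*(-3) = 3 + 3 = 6)
x = 2208 (x = (147 - 1*(-221))*6 = (147 + 221)*6 = 368*6 = 2208)
(33476 + 18828)/(17251 + x) = (33476 + 18828)/(17251 + 2208) = 52304/19459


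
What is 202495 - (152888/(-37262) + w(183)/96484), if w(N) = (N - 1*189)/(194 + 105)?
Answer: 54419652268954355/268740213898 ≈ 2.0250e+5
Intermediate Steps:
w(N) = -189/299 + N/299 (w(N) = (N - 189)/299 = (-189 + N)*(1/299) = -189/299 + N/299)
202495 - (152888/(-37262) + w(183)/96484) = 202495 - (152888/(-37262) + (-189/299 + (1/299)*183)/96484) = 202495 - (152888*(-1/37262) + (-189/299 + 183/299)*(1/96484)) = 202495 - (-76444/18631 - 6/299*1/96484) = 202495 - (-76444/18631 - 3/14424358) = 202495 - 1*(-1102655678845/268740213898) = 202495 + 1102655678845/268740213898 = 54419652268954355/268740213898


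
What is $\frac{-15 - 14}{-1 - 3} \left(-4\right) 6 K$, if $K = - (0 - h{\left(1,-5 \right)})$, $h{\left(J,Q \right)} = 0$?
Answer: $0$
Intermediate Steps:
$K = 0$ ($K = - (0 - 0) = - (0 + 0) = \left(-1\right) 0 = 0$)
$\frac{-15 - 14}{-1 - 3} \left(-4\right) 6 K = \frac{-15 - 14}{-1 - 3} \left(-4\right) 6 \cdot 0 = - \frac{29}{-4} \left(\left(-24\right) 0\right) = \left(-29\right) \left(- \frac{1}{4}\right) 0 = \frac{29}{4} \cdot 0 = 0$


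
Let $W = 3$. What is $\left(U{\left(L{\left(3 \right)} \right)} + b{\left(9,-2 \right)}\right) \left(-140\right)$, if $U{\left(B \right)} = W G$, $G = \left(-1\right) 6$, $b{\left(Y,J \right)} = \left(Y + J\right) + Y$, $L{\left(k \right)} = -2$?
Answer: $280$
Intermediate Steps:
$b{\left(Y,J \right)} = J + 2 Y$ ($b{\left(Y,J \right)} = \left(J + Y\right) + Y = J + 2 Y$)
$G = -6$
$U{\left(B \right)} = -18$ ($U{\left(B \right)} = 3 \left(-6\right) = -18$)
$\left(U{\left(L{\left(3 \right)} \right)} + b{\left(9,-2 \right)}\right) \left(-140\right) = \left(-18 + \left(-2 + 2 \cdot 9\right)\right) \left(-140\right) = \left(-18 + \left(-2 + 18\right)\right) \left(-140\right) = \left(-18 + 16\right) \left(-140\right) = \left(-2\right) \left(-140\right) = 280$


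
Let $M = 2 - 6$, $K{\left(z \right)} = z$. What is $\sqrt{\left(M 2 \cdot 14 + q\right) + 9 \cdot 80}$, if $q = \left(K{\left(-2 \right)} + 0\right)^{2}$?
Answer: $6 \sqrt{17} \approx 24.739$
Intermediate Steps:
$q = 4$ ($q = \left(-2 + 0\right)^{2} = \left(-2\right)^{2} = 4$)
$M = -4$
$\sqrt{\left(M 2 \cdot 14 + q\right) + 9 \cdot 80} = \sqrt{\left(- 4 \cdot 2 \cdot 14 + 4\right) + 9 \cdot 80} = \sqrt{\left(\left(-4\right) 28 + 4\right) + 720} = \sqrt{\left(-112 + 4\right) + 720} = \sqrt{-108 + 720} = \sqrt{612} = 6 \sqrt{17}$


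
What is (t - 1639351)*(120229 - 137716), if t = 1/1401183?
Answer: 4463130751586776/155687 ≈ 2.8667e+10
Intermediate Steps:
t = 1/1401183 ≈ 7.1368e-7
(t - 1639351)*(120229 - 137716) = (1/1401183 - 1639351)*(120229 - 137716) = -2297030752232/1401183*(-17487) = 4463130751586776/155687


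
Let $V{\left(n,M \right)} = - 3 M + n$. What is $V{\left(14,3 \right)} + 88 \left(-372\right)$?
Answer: $-32731$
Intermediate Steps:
$V{\left(n,M \right)} = n - 3 M$
$V{\left(14,3 \right)} + 88 \left(-372\right) = \left(14 - 9\right) + 88 \left(-372\right) = \left(14 - 9\right) - 32736 = 5 - 32736 = -32731$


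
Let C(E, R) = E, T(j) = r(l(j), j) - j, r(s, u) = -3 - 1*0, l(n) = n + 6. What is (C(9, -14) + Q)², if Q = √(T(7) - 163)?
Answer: (9 + I*√173)² ≈ -92.0 + 236.75*I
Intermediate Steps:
l(n) = 6 + n
r(s, u) = -3 (r(s, u) = -3 + 0 = -3)
T(j) = -3 - j
Q = I*√173 (Q = √((-3 - 1*7) - 163) = √((-3 - 7) - 163) = √(-10 - 163) = √(-173) = I*√173 ≈ 13.153*I)
(C(9, -14) + Q)² = (9 + I*√173)²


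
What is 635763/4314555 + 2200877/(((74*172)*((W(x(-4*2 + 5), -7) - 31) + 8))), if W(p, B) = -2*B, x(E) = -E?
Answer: -1046997437951/54915656040 ≈ -19.066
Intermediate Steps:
635763/4314555 + 2200877/(((74*172)*((W(x(-4*2 + 5), -7) - 31) + 8))) = 635763/4314555 + 2200877/(((74*172)*((-2*(-7) - 31) + 8))) = 635763*(1/4314555) + 2200877/((12728*((14 - 31) + 8))) = 211921/1438185 + 2200877/((12728*(-17 + 8))) = 211921/1438185 + 2200877/((12728*(-9))) = 211921/1438185 + 2200877/(-114552) = 211921/1438185 + 2200877*(-1/114552) = 211921/1438185 - 2200877/114552 = -1046997437951/54915656040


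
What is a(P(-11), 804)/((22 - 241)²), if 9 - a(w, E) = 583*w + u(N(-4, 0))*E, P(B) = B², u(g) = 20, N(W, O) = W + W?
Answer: -86614/47961 ≈ -1.8059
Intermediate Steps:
N(W, O) = 2*W
a(w, E) = 9 - 583*w - 20*E (a(w, E) = 9 - (583*w + 20*E) = 9 - (20*E + 583*w) = 9 + (-583*w - 20*E) = 9 - 583*w - 20*E)
a(P(-11), 804)/((22 - 241)²) = (9 - 583*(-11)² - 20*804)/((22 - 241)²) = (9 - 583*121 - 16080)/((-219)²) = (9 - 70543 - 16080)/47961 = -86614*1/47961 = -86614/47961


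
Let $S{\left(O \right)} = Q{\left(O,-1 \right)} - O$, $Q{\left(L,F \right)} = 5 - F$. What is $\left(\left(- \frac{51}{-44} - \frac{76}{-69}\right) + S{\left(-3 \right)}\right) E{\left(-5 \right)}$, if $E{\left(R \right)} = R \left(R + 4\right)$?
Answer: $\frac{170935}{3036} \approx 56.303$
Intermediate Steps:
$S{\left(O \right)} = 6 - O$ ($S{\left(O \right)} = \left(5 - -1\right) - O = \left(5 + 1\right) - O = 6 - O$)
$E{\left(R \right)} = R \left(4 + R\right)$
$\left(\left(- \frac{51}{-44} - \frac{76}{-69}\right) + S{\left(-3 \right)}\right) E{\left(-5 \right)} = \left(\left(- \frac{51}{-44} - \frac{76}{-69}\right) + \left(6 - -3\right)\right) \left(- 5 \left(4 - 5\right)\right) = \left(\left(\left(-51\right) \left(- \frac{1}{44}\right) - - \frac{76}{69}\right) + \left(6 + 3\right)\right) \left(\left(-5\right) \left(-1\right)\right) = \left(\left(\frac{51}{44} + \frac{76}{69}\right) + 9\right) 5 = \left(\frac{6863}{3036} + 9\right) 5 = \frac{34187}{3036} \cdot 5 = \frac{170935}{3036}$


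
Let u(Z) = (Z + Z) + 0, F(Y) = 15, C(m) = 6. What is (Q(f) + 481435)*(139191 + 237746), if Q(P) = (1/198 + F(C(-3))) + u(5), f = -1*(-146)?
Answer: 3266641618627/18 ≈ 1.8148e+11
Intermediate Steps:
f = 146
u(Z) = 2*Z (u(Z) = 2*Z + 0 = 2*Z)
Q(P) = 4951/198 (Q(P) = (1/198 + 15) + 2*5 = (1/198 + 15) + 10 = 2971/198 + 10 = 4951/198)
(Q(f) + 481435)*(139191 + 237746) = (4951/198 + 481435)*(139191 + 237746) = (95329081/198)*376937 = 3266641618627/18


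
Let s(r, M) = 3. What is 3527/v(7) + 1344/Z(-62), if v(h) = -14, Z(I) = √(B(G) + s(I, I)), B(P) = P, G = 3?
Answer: -3527/14 + 224*√6 ≈ 296.76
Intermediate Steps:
Z(I) = √6 (Z(I) = √(3 + 3) = √6)
3527/v(7) + 1344/Z(-62) = 3527/(-14) + 1344/(√6) = 3527*(-1/14) + 1344*(√6/6) = -3527/14 + 224*√6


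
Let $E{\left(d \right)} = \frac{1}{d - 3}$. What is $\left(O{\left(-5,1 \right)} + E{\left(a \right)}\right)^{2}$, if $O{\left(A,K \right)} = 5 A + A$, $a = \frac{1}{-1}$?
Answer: $\frac{14641}{16} \approx 915.06$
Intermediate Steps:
$a = -1$
$O{\left(A,K \right)} = 6 A$
$E{\left(d \right)} = \frac{1}{-3 + d}$
$\left(O{\left(-5,1 \right)} + E{\left(a \right)}\right)^{2} = \left(6 \left(-5\right) + \frac{1}{-3 - 1}\right)^{2} = \left(-30 + \frac{1}{-4}\right)^{2} = \left(-30 - \frac{1}{4}\right)^{2} = \left(- \frac{121}{4}\right)^{2} = \frac{14641}{16}$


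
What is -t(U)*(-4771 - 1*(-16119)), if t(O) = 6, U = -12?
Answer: -68088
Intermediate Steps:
-t(U)*(-4771 - 1*(-16119)) = -6*(-4771 - 1*(-16119)) = -6*(-4771 + 16119) = -6*11348 = -1*68088 = -68088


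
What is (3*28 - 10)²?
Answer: 5476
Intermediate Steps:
(3*28 - 10)² = (84 - 10)² = 74² = 5476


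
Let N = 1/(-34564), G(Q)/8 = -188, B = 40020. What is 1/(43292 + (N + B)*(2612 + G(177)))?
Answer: 8641/383534690455 ≈ 2.2530e-8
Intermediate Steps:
G(Q) = -1504 (G(Q) = 8*(-188) = -1504)
N = -1/34564 ≈ -2.8932e-5
1/(43292 + (N + B)*(2612 + G(177))) = 1/(43292 + (-1/34564 + 40020)*(2612 - 1504)) = 1/(43292 + (1383251279/34564)*1108) = 1/(43292 + 383160604283/8641) = 1/(383534690455/8641) = 8641/383534690455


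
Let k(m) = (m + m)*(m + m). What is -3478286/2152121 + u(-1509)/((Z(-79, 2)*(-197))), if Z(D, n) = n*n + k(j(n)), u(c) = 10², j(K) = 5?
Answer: -17869583917/11023163762 ≈ -1.6211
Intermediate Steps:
u(c) = 100
k(m) = 4*m² (k(m) = (2*m)*(2*m) = 4*m²)
Z(D, n) = 100 + n² (Z(D, n) = n*n + 4*5² = n² + 4*25 = n² + 100 = 100 + n²)
-3478286/2152121 + u(-1509)/((Z(-79, 2)*(-197))) = -3478286/2152121 + 100/(((100 + 2²)*(-197))) = -3478286*1/2152121 + 100/(((100 + 4)*(-197))) = -3478286/2152121 + 100/((104*(-197))) = -3478286/2152121 + 100/(-20488) = -3478286/2152121 + 100*(-1/20488) = -3478286/2152121 - 25/5122 = -17869583917/11023163762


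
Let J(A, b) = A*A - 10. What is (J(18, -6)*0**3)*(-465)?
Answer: 0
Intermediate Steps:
J(A, b) = -10 + A**2 (J(A, b) = A**2 - 10 = -10 + A**2)
(J(18, -6)*0**3)*(-465) = ((-10 + 18**2)*0**3)*(-465) = ((-10 + 324)*0)*(-465) = (314*0)*(-465) = 0*(-465) = 0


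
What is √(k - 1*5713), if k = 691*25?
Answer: √11562 ≈ 107.53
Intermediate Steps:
k = 17275
√(k - 1*5713) = √(17275 - 1*5713) = √(17275 - 5713) = √11562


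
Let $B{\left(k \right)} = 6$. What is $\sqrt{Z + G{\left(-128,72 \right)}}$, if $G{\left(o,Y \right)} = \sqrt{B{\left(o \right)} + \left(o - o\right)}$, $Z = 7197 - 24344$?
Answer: $\sqrt{-17147 + \sqrt{6}} \approx 130.94 i$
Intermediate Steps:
$Z = -17147$ ($Z = 7197 - 24344 = -17147$)
$G{\left(o,Y \right)} = \sqrt{6}$ ($G{\left(o,Y \right)} = \sqrt{6 + \left(o - o\right)} = \sqrt{6 + 0} = \sqrt{6}$)
$\sqrt{Z + G{\left(-128,72 \right)}} = \sqrt{-17147 + \sqrt{6}}$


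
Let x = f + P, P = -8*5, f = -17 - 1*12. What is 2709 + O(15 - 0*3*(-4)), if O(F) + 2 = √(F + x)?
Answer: 2707 + 3*I*√6 ≈ 2707.0 + 7.3485*I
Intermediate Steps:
f = -29 (f = -17 - 12 = -29)
P = -40
x = -69 (x = -29 - 40 = -69)
O(F) = -2 + √(-69 + F) (O(F) = -2 + √(F - 69) = -2 + √(-69 + F))
2709 + O(15 - 0*3*(-4)) = 2709 + (-2 + √(-69 + (15 - 0*3*(-4)))) = 2709 + (-2 + √(-69 + (15 - 0*(-4)))) = 2709 + (-2 + √(-69 + (15 - 1*0))) = 2709 + (-2 + √(-69 + (15 + 0))) = 2709 + (-2 + √(-69 + 15)) = 2709 + (-2 + √(-54)) = 2709 + (-2 + 3*I*√6) = 2707 + 3*I*√6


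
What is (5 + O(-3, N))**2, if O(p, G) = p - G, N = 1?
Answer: 1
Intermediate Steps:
(5 + O(-3, N))**2 = (5 + (-3 - 1*1))**2 = (5 + (-3 - 1))**2 = (5 - 4)**2 = 1**2 = 1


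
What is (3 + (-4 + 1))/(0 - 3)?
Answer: 0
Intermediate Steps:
(3 + (-4 + 1))/(0 - 3) = (3 - 3)/(-3) = -1/3*0 = 0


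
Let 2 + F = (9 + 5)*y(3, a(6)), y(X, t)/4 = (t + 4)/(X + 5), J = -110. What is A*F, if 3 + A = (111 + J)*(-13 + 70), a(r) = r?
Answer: 3672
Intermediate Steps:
y(X, t) = 4*(4 + t)/(5 + X) (y(X, t) = 4*((t + 4)/(X + 5)) = 4*((4 + t)/(5 + X)) = 4*(4 + t)/(5 + X))
A = 54 (A = -3 + (111 - 110)*(-13 + 70) = -3 + 1*57 = -3 + 57 = 54)
F = 68 (F = -2 + (9 + 5)*(4*(4 + 6)/(5 + 3)) = -2 + 14*(4*10/8) = -2 + 14*(4*(1/8)*10) = -2 + 14*5 = -2 + 70 = 68)
A*F = 54*68 = 3672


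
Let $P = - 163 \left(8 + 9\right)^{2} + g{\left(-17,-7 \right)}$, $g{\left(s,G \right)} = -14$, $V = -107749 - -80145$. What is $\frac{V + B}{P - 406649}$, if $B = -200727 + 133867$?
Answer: $\frac{47232}{226885} \approx 0.20818$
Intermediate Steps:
$V = -27604$ ($V = -107749 + 80145 = -27604$)
$B = -66860$
$P = -47121$ ($P = - 163 \left(8 + 9\right)^{2} - 14 = - 163 \cdot 17^{2} - 14 = \left(-163\right) 289 - 14 = -47107 - 14 = -47121$)
$\frac{V + B}{P - 406649} = \frac{-27604 - 66860}{-47121 - 406649} = - \frac{94464}{-453770} = \left(-94464\right) \left(- \frac{1}{453770}\right) = \frac{47232}{226885}$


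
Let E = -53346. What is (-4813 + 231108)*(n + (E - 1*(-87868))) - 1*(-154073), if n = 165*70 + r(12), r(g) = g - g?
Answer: 10426017313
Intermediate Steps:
r(g) = 0
n = 11550 (n = 165*70 + 0 = 11550 + 0 = 11550)
(-4813 + 231108)*(n + (E - 1*(-87868))) - 1*(-154073) = (-4813 + 231108)*(11550 + (-53346 - 1*(-87868))) - 1*(-154073) = 226295*(11550 + (-53346 + 87868)) + 154073 = 226295*(11550 + 34522) + 154073 = 226295*46072 + 154073 = 10425863240 + 154073 = 10426017313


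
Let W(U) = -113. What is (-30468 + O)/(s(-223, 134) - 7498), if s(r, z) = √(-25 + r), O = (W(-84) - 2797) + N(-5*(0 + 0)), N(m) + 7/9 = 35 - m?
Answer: 562526203/126495567 + 150047*I*√62/126495567 ≈ 4.447 + 0.00934*I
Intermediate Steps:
N(m) = 308/9 - m (N(m) = -7/9 + (35 - m) = 308/9 - m)
O = -25882/9 (O = (-113 - 2797) + (308/9 - (-5)*(0 + 0)) = -2910 + (308/9 - (-5)*0) = -2910 + (308/9 - 1*0) = -2910 + (308/9 + 0) = -2910 + 308/9 = -25882/9 ≈ -2875.8)
(-30468 + O)/(s(-223, 134) - 7498) = (-30468 - 25882/9)/(√(-25 - 223) - 7498) = -300094/(9*(√(-248) - 7498)) = -300094/(9*(2*I*√62 - 7498)) = -300094/(9*(-7498 + 2*I*√62))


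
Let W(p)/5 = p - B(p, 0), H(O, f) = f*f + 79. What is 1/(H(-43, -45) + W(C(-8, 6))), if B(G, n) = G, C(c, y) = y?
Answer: 1/2104 ≈ 0.00047529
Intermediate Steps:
H(O, f) = 79 + f**2 (H(O, f) = f**2 + 79 = 79 + f**2)
W(p) = 0 (W(p) = 5*(p - p) = 5*0 = 0)
1/(H(-43, -45) + W(C(-8, 6))) = 1/((79 + (-45)**2) + 0) = 1/((79 + 2025) + 0) = 1/(2104 + 0) = 1/2104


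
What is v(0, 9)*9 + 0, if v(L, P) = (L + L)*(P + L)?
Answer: 0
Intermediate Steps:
v(L, P) = 2*L*(L + P) (v(L, P) = (2*L)*(L + P) = 2*L*(L + P))
v(0, 9)*9 + 0 = (2*0*(0 + 9))*9 + 0 = (2*0*9)*9 + 0 = 0*9 + 0 = 0 + 0 = 0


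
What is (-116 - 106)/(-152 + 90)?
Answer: 111/31 ≈ 3.5806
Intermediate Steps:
(-116 - 106)/(-152 + 90) = -222/(-62) = -1/62*(-222) = 111/31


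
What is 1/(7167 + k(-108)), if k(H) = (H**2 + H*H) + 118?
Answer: 1/30613 ≈ 3.2666e-5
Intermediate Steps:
k(H) = 118 + 2*H**2 (k(H) = (H**2 + H**2) + 118 = 2*H**2 + 118 = 118 + 2*H**2)
1/(7167 + k(-108)) = 1/(7167 + (118 + 2*(-108)**2)) = 1/(7167 + (118 + 2*11664)) = 1/(7167 + (118 + 23328)) = 1/(7167 + 23446) = 1/30613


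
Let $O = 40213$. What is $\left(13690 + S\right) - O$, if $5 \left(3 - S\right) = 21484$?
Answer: $- \frac{154084}{5} \approx -30817.0$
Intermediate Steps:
$S = - \frac{21469}{5}$ ($S = 3 - \frac{21484}{5} = - \frac{21469}{5} \approx -4293.8$)
$\left(13690 + S\right) - O = \left(13690 - \frac{21469}{5}\right) - 40213 = \frac{46981}{5} - 40213 = - \frac{154084}{5}$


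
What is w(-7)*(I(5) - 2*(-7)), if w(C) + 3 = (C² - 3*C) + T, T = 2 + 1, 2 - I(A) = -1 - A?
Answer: 1540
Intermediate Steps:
I(A) = 3 + A (I(A) = 2 - (-1 - A) = 2 + (1 + A) = 3 + A)
T = 3
w(C) = C² - 3*C (w(C) = -3 + ((C² - 3*C) + 3) = -3 + (3 + C² - 3*C) = C² - 3*C)
w(-7)*(I(5) - 2*(-7)) = (-7*(-3 - 7))*((3 + 5) - 2*(-7)) = (-7*(-10))*(8 + 14) = 70*22 = 1540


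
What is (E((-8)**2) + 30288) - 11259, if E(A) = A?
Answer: 19093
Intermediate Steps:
(E((-8)**2) + 30288) - 11259 = ((-8)**2 + 30288) - 11259 = (64 + 30288) - 11259 = 30352 - 11259 = 19093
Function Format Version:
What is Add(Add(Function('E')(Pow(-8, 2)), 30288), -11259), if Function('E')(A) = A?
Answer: 19093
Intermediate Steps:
Add(Add(Function('E')(Pow(-8, 2)), 30288), -11259) = Add(Add(Pow(-8, 2), 30288), -11259) = Add(Add(64, 30288), -11259) = Add(30352, -11259) = 19093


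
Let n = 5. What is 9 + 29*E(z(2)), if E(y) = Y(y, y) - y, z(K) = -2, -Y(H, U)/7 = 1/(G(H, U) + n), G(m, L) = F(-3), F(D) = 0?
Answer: 132/5 ≈ 26.400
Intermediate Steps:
G(m, L) = 0
Y(H, U) = -7/5 (Y(H, U) = -7/(0 + 5) = -7/5)
E(y) = -7/5 - y
9 + 29*E(z(2)) = 9 + 29*(-7/5 - 1*(-2)) = 9 + 29*(-7/5 + 2) = 9 + 29*(⅗) = 9 + 87/5 = 132/5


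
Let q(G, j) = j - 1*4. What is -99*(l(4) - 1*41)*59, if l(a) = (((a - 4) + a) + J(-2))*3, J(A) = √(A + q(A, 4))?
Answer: 169389 - 17523*I*√2 ≈ 1.6939e+5 - 24781.0*I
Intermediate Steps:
q(G, j) = -4 + j (q(G, j) = j - 4 = -4 + j)
J(A) = √A (J(A) = √(A + (-4 + 4)) = √(A + 0) = √A)
l(a) = -12 + 6*a + 3*I*√2 (l(a) = (((a - 4) + a) + √(-2))*3 = (((-4 + a) + a) + I*√2)*3 = ((-4 + 2*a) + I*√2)*3 = (-4 + 2*a + I*√2)*3 = -12 + 6*a + 3*I*√2)
-99*(l(4) - 1*41)*59 = -99*((-12 + 6*4 + 3*I*√2) - 1*41)*59 = -99*((-12 + 24 + 3*I*√2) - 41)*59 = -99*((12 + 3*I*√2) - 41)*59 = -99*(-29 + 3*I*√2)*59 = (2871 - 297*I*√2)*59 = 169389 - 17523*I*√2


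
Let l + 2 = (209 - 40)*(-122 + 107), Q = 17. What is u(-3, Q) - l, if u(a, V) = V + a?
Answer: 2551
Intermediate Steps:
l = -2537 (l = -2 + (209 - 40)*(-122 + 107) = -2 + 169*(-15) = -2 - 2535 = -2537)
u(-3, Q) - l = (17 - 3) - 1*(-2537) = 14 + 2537 = 2551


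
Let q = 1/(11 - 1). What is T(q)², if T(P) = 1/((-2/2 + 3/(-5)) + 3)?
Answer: 25/49 ≈ 0.51020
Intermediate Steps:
q = ⅒ (q = 1/10 = ⅒ ≈ 0.10000)
T(P) = 5/7 (T(P) = 1/((-2*½ + 3*(-⅕)) + 3) = 1/((-1 - ⅗) + 3) = 1/(-8/5 + 3) = 1/(7/5) = 5/7)
T(q)² = (5/7)² = 25/49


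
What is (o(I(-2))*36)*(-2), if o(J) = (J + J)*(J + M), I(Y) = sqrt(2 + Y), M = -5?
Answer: 0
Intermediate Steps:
o(J) = 2*J*(-5 + J) (o(J) = (J + J)*(J - 5) = (2*J)*(-5 + J) = 2*J*(-5 + J))
(o(I(-2))*36)*(-2) = ((2*sqrt(2 - 2)*(-5 + sqrt(2 - 2)))*36)*(-2) = ((2*sqrt(0)*(-5 + sqrt(0)))*36)*(-2) = ((2*0*(-5 + 0))*36)*(-2) = ((2*0*(-5))*36)*(-2) = (0*36)*(-2) = 0*(-2) = 0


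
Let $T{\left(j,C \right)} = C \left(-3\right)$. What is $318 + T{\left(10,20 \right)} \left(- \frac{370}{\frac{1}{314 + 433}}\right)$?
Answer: $16583718$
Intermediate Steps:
$T{\left(j,C \right)} = - 3 C$
$318 + T{\left(10,20 \right)} \left(- \frac{370}{\frac{1}{314 + 433}}\right) = 318 + \left(-3\right) 20 \left(- \frac{370}{\frac{1}{314 + 433}}\right) = 318 - 60 \left(- \frac{370}{\frac{1}{747}}\right) = 318 - 60 \left(- 370 \frac{1}{\frac{1}{747}}\right) = 318 - 60 \left(\left(-370\right) 747\right) = 318 - -16583400 = 318 + 16583400 = 16583718$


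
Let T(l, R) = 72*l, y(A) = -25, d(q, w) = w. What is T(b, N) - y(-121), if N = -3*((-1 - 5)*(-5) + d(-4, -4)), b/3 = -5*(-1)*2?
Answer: 2185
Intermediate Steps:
b = 30 (b = 3*(-5*(-1)*2) = 3*(5*2) = 3*10 = 30)
N = -78 (N = -3*((-1 - 5)*(-5) - 4) = -3*(-6*(-5) - 4) = -3*(30 - 4) = -3*26 = -78)
T(b, N) - y(-121) = 72*30 - 1*(-25) = 2160 + 25 = 2185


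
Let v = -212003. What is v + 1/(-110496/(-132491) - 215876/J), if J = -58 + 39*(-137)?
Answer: -6190151074208145/29198416012 ≈ -2.1200e+5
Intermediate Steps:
J = -5401 (J = -58 - 5343 = -5401)
v + 1/(-110496/(-132491) - 215876/J) = -212003 + 1/(-110496/(-132491) - 215876/(-5401)) = -212003 + 1/(-110496*(-1/132491) - 215876*(-1/5401)) = -212003 + 1/(110496/132491 + 215876/5401) = -212003 + 1/(29198416012/715583891) = -212003 + 715583891/29198416012 = -6190151074208145/29198416012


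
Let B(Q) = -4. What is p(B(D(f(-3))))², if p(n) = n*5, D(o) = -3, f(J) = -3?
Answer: 400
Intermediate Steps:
p(n) = 5*n
p(B(D(f(-3))))² = (5*(-4))² = (-20)² = 400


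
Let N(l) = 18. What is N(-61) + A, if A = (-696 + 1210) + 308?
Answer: 840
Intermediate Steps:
A = 822 (A = 514 + 308 = 822)
N(-61) + A = 18 + 822 = 840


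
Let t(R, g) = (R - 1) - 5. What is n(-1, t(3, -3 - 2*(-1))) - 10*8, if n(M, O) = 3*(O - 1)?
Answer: -92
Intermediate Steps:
t(R, g) = -6 + R (t(R, g) = (-1 + R) - 5 = -6 + R)
n(M, O) = -3 + 3*O (n(M, O) = 3*(-1 + O) = -3 + 3*O)
n(-1, t(3, -3 - 2*(-1))) - 10*8 = (-3 + 3*(-6 + 3)) - 10*8 = (-3 + 3*(-3)) - 80 = (-3 - 9) - 80 = -12 - 80 = -92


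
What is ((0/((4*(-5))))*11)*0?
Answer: 0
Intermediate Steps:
((0/((4*(-5))))*11)*0 = ((0/(-20))*11)*0 = ((0*(-1/20))*11)*0 = (0*11)*0 = 0*0 = 0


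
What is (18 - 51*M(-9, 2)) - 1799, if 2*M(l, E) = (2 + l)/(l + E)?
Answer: -3613/2 ≈ -1806.5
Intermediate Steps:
M(l, E) = (2 + l)/(2*(E + l)) (M(l, E) = ((2 + l)/(l + E))/2 = ((2 + l)/(E + l))/2 = (2 + l)/(2*(E + l)))
(18 - 51*M(-9, 2)) - 1799 = (18 - 51*(1 + (½)*(-9))/(2 - 9)) - 1799 = (18 - 51*(1 - 9/2)/(-7)) - 1799 = (18 - (-51)*(-7)/(7*2)) - 1799 = (18 - 51*½) - 1799 = (18 - 51/2) - 1799 = -15/2 - 1799 = -3613/2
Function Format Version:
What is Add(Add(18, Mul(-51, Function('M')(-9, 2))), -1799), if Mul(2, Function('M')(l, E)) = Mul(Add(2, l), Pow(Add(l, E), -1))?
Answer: Rational(-3613, 2) ≈ -1806.5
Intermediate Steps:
Function('M')(l, E) = Mul(Rational(1, 2), Pow(Add(E, l), -1), Add(2, l)) (Function('M')(l, E) = Mul(Rational(1, 2), Mul(Add(2, l), Pow(Add(l, E), -1))) = Mul(Rational(1, 2), Mul(Add(2, l), Pow(Add(E, l), -1))) = Mul(Rational(1, 2), Mul(Pow(Add(E, l), -1), Add(2, l))) = Mul(Rational(1, 2), Pow(Add(E, l), -1), Add(2, l)))
Add(Add(18, Mul(-51, Function('M')(-9, 2))), -1799) = Add(Add(18, Mul(-51, Mul(Pow(Add(2, -9), -1), Add(1, Mul(Rational(1, 2), -9))))), -1799) = Add(Add(18, Mul(-51, Mul(Pow(-7, -1), Add(1, Rational(-9, 2))))), -1799) = Add(Add(18, Mul(-51, Mul(Rational(-1, 7), Rational(-7, 2)))), -1799) = Add(Add(18, Mul(-51, Rational(1, 2))), -1799) = Add(Add(18, Rational(-51, 2)), -1799) = Add(Rational(-15, 2), -1799) = Rational(-3613, 2)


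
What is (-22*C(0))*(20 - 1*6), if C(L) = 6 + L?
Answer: -1848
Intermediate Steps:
(-22*C(0))*(20 - 1*6) = (-22*(6 + 0))*(20 - 1*6) = (-22*6)*(20 - 6) = -132*14 = -1848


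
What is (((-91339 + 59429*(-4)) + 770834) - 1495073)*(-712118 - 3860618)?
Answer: 4816435392384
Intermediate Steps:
(((-91339 + 59429*(-4)) + 770834) - 1495073)*(-712118 - 3860618) = (((-91339 - 237716) + 770834) - 1495073)*(-4572736) = ((-329055 + 770834) - 1495073)*(-4572736) = (441779 - 1495073)*(-4572736) = -1053294*(-4572736) = 4816435392384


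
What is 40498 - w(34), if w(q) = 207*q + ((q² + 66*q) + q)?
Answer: 30026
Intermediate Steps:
w(q) = q² + 274*q (w(q) = 207*q + (q² + 67*q) = q² + 274*q)
40498 - w(34) = 40498 - 34*(274 + 34) = 40498 - 34*308 = 40498 - 1*10472 = 40498 - 10472 = 30026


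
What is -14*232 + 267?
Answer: -2981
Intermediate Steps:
-14*232 + 267 = -3248 + 267 = -2981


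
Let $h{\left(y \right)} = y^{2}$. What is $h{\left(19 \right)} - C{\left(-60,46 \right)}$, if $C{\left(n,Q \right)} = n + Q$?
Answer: $375$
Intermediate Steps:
$C{\left(n,Q \right)} = Q + n$
$h{\left(19 \right)} - C{\left(-60,46 \right)} = 19^{2} - \left(46 - 60\right) = 361 - -14 = 361 + 14 = 375$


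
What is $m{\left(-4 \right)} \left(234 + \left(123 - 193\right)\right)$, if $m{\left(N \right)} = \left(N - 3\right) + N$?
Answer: $-1804$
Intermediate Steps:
$m{\left(N \right)} = -3 + 2 N$ ($m{\left(N \right)} = \left(-3 + N\right) + N = -3 + 2 N$)
$m{\left(-4 \right)} \left(234 + \left(123 - 193\right)\right) = \left(-3 + 2 \left(-4\right)\right) \left(234 + \left(123 - 193\right)\right) = \left(-3 - 8\right) \left(234 + \left(123 - 193\right)\right) = - 11 \left(234 - 70\right) = \left(-11\right) 164 = -1804$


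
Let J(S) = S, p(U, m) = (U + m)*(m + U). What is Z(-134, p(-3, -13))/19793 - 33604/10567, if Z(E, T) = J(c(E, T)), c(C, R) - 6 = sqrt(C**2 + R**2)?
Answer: -665060570/209152631 + 2*sqrt(20873)/19793 ≈ -3.1652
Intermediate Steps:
c(C, R) = 6 + sqrt(C**2 + R**2)
p(U, m) = (U + m)**2 (p(U, m) = (U + m)*(U + m) = (U + m)**2)
Z(E, T) = 6 + sqrt(E**2 + T**2)
Z(-134, p(-3, -13))/19793 - 33604/10567 = (6 + sqrt((-134)**2 + ((-3 - 13)**2)**2))/19793 - 33604/10567 = (6 + sqrt(17956 + ((-16)**2)**2))*(1/19793) - 33604*1/10567 = (6 + sqrt(17956 + 256**2))*(1/19793) - 33604/10567 = (6 + sqrt(17956 + 65536))*(1/19793) - 33604/10567 = (6 + sqrt(83492))*(1/19793) - 33604/10567 = (6 + 2*sqrt(20873))*(1/19793) - 33604/10567 = (6/19793 + 2*sqrt(20873)/19793) - 33604/10567 = -665060570/209152631 + 2*sqrt(20873)/19793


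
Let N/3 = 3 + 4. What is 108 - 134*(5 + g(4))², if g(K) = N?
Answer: -90476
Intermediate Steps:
N = 21 (N = 3*(3 + 4) = 3*7 = 21)
g(K) = 21
108 - 134*(5 + g(4))² = 108 - 134*(5 + 21)² = 108 - 134*26² = 108 - 134*676 = 108 - 90584 = -90476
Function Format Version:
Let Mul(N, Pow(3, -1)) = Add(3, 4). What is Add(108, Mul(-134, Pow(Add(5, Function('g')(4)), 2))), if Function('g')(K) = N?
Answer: -90476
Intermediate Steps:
N = 21 (N = Mul(3, Add(3, 4)) = Mul(3, 7) = 21)
Function('g')(K) = 21
Add(108, Mul(-134, Pow(Add(5, Function('g')(4)), 2))) = Add(108, Mul(-134, Pow(Add(5, 21), 2))) = Add(108, Mul(-134, Pow(26, 2))) = Add(108, Mul(-134, 676)) = Add(108, -90584) = -90476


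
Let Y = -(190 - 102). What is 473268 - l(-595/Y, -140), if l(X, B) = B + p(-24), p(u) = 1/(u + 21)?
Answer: 1420225/3 ≈ 4.7341e+5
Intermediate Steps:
Y = -88 (Y = -1*88 = -88)
p(u) = 1/(21 + u)
l(X, B) = -1/3 + B (l(X, B) = B + 1/(21 - 24) = B + 1/(-3) = B - 1/3 = -1/3 + B)
473268 - l(-595/Y, -140) = 473268 - (-1/3 - 140) = 473268 - 1*(-421/3) = 473268 + 421/3 = 1420225/3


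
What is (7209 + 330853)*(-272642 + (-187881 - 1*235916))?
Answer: -235439561218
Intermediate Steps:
(7209 + 330853)*(-272642 + (-187881 - 1*235916)) = 338062*(-272642 + (-187881 - 235916)) = 338062*(-272642 - 423797) = 338062*(-696439) = -235439561218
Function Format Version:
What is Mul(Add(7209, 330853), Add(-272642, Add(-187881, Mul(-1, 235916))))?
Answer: -235439561218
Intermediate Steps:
Mul(Add(7209, 330853), Add(-272642, Add(-187881, Mul(-1, 235916)))) = Mul(338062, Add(-272642, Add(-187881, -235916))) = Mul(338062, Add(-272642, -423797)) = Mul(338062, -696439) = -235439561218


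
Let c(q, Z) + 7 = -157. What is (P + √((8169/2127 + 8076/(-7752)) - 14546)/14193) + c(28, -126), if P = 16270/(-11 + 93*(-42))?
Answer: -658658/3917 + I*√3050826556150402/6500592702 ≈ -168.15 + 0.0084968*I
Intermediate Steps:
c(q, Z) = -164 (c(q, Z) = -7 - 157 = -164)
P = -16270/3917 (P = 16270/(-11 - 3906) = 16270/(-3917) = 16270*(-1/3917) = -16270/3917 ≈ -4.1537)
(P + √((8169/2127 + 8076/(-7752)) - 14546)/14193) + c(28, -126) = (-16270/3917 + √((8169/2127 + 8076/(-7752)) - 14546)/14193) - 164 = (-16270/3917 + √((8169*(1/2127) + 8076*(-1/7752)) - 14546)*(1/14193)) - 164 = (-16270/3917 + √((2723/709 - 673/646) - 14546)*(1/14193)) - 164 = (-16270/3917 + √(1281901/458014 - 14546)*(1/14193)) - 164 = (-16270/3917 + √(-6660989743/458014)*(1/14193)) - 164 = (-16270/3917 + (I*√3050826556150402/458014)*(1/14193)) - 164 = (-16270/3917 + I*√3050826556150402/6500592702) - 164 = -658658/3917 + I*√3050826556150402/6500592702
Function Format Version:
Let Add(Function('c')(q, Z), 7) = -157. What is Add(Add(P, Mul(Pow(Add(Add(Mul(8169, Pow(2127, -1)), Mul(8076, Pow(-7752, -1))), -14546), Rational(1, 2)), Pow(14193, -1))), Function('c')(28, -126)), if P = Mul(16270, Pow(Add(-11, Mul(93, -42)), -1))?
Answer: Add(Rational(-658658, 3917), Mul(Rational(1, 6500592702), I, Pow(3050826556150402, Rational(1, 2)))) ≈ Add(-168.15, Mul(0.0084968, I))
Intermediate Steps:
Function('c')(q, Z) = -164 (Function('c')(q, Z) = Add(-7, -157) = -164)
P = Rational(-16270, 3917) (P = Mul(16270, Pow(Add(-11, -3906), -1)) = Mul(16270, Pow(-3917, -1)) = Mul(16270, Rational(-1, 3917)) = Rational(-16270, 3917) ≈ -4.1537)
Add(Add(P, Mul(Pow(Add(Add(Mul(8169, Pow(2127, -1)), Mul(8076, Pow(-7752, -1))), -14546), Rational(1, 2)), Pow(14193, -1))), Function('c')(28, -126)) = Add(Add(Rational(-16270, 3917), Mul(Pow(Add(Add(Mul(8169, Pow(2127, -1)), Mul(8076, Pow(-7752, -1))), -14546), Rational(1, 2)), Pow(14193, -1))), -164) = Add(Add(Rational(-16270, 3917), Mul(Pow(Add(Add(Mul(8169, Rational(1, 2127)), Mul(8076, Rational(-1, 7752))), -14546), Rational(1, 2)), Rational(1, 14193))), -164) = Add(Add(Rational(-16270, 3917), Mul(Pow(Add(Add(Rational(2723, 709), Rational(-673, 646)), -14546), Rational(1, 2)), Rational(1, 14193))), -164) = Add(Add(Rational(-16270, 3917), Mul(Pow(Add(Rational(1281901, 458014), -14546), Rational(1, 2)), Rational(1, 14193))), -164) = Add(Add(Rational(-16270, 3917), Mul(Pow(Rational(-6660989743, 458014), Rational(1, 2)), Rational(1, 14193))), -164) = Add(Add(Rational(-16270, 3917), Mul(Mul(Rational(1, 458014), I, Pow(3050826556150402, Rational(1, 2))), Rational(1, 14193))), -164) = Add(Add(Rational(-16270, 3917), Mul(Rational(1, 6500592702), I, Pow(3050826556150402, Rational(1, 2)))), -164) = Add(Rational(-658658, 3917), Mul(Rational(1, 6500592702), I, Pow(3050826556150402, Rational(1, 2))))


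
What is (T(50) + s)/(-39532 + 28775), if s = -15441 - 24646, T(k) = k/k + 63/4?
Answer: 160281/43028 ≈ 3.7250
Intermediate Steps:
T(k) = 67/4 (T(k) = 1 + 63*(1/4) = 1 + 63/4 = 67/4)
s = -40087
(T(50) + s)/(-39532 + 28775) = (67/4 - 40087)/(-39532 + 28775) = -160281/4/(-10757) = -160281/4*(-1/10757) = 160281/43028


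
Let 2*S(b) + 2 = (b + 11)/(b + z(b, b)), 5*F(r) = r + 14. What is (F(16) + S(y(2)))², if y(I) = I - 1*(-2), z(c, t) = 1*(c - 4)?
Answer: 3025/64 ≈ 47.266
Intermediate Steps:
z(c, t) = -4 + c (z(c, t) = 1*(-4 + c) = -4 + c)
y(I) = 2 + I (y(I) = I + 2 = 2 + I)
F(r) = 14/5 + r/5 (F(r) = (r + 14)/5 = (14 + r)/5 = 14/5 + r/5)
S(b) = -1 + (11 + b)/(2*(-4 + 2*b)) (S(b) = -1 + ((b + 11)/(b + (-4 + b)))/2 = -1 + ((11 + b)/(-4 + 2*b))/2 = -1 + (11 + b)/(2*(-4 + 2*b)))
(F(16) + S(y(2)))² = ((14/5 + (⅕)*16) + (19 - 3*(2 + 2))/(4*(-2 + (2 + 2))))² = ((14/5 + 16/5) + (19 - 3*4)/(4*(-2 + 4)))² = (6 + (¼)*(19 - 12)/2)² = (6 + (¼)*(½)*7)² = (6 + 7/8)² = (55/8)² = 3025/64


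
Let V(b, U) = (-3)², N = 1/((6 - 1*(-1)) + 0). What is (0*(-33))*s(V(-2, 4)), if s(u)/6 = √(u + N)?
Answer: 0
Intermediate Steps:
N = ⅐ (N = 1/((6 + 1) + 0) = 1/(7 + 0) = 1/7 = ⅐ ≈ 0.14286)
V(b, U) = 9
s(u) = 6*√(⅐ + u) (s(u) = 6*√(u + ⅐) = 6*√(⅐ + u))
(0*(-33))*s(V(-2, 4)) = (0*(-33))*(6*√(7 + 49*9)/7) = 0*(6*√(7 + 441)/7) = 0*(6*√448/7) = 0*(6*(8*√7)/7) = 0*(48*√7/7) = 0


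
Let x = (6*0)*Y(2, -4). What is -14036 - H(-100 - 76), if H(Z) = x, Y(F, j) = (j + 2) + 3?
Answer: -14036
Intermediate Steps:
Y(F, j) = 5 + j (Y(F, j) = (2 + j) + 3 = 5 + j)
x = 0 (x = (6*0)*(5 - 4) = 0*1 = 0)
H(Z) = 0
-14036 - H(-100 - 76) = -14036 - 1*0 = -14036 + 0 = -14036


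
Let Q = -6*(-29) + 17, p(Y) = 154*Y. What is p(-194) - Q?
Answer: -30067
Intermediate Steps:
Q = 191 (Q = 174 + 17 = 191)
p(-194) - Q = 154*(-194) - 1*191 = -29876 - 191 = -30067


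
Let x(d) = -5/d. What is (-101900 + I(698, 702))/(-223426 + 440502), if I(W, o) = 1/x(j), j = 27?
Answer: -509527/1085380 ≈ -0.46945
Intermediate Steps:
I(W, o) = -27/5 (I(W, o) = 1/(-5/27) = -27/5)
(-101900 + I(698, 702))/(-223426 + 440502) = (-101900 - 27/5)/(-223426 + 440502) = -509527/5/217076 = -509527/5*1/217076 = -509527/1085380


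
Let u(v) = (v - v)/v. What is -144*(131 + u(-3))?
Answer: -18864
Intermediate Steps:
u(v) = 0 (u(v) = 0/v = 0)
-144*(131 + u(-3)) = -144*(131 + 0) = -144*131 = -18864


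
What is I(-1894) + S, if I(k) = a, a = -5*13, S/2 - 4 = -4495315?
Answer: -8990687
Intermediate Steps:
S = -8990622 (S = 8 + 2*(-4495315) = 8 - 8990630 = -8990622)
a = -65
I(k) = -65
I(-1894) + S = -65 - 8990622 = -8990687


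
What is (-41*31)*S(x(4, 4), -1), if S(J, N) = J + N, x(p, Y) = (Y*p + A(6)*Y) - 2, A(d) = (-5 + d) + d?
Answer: -52111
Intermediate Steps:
A(d) = -5 + 2*d
x(p, Y) = -2 + 7*Y + Y*p (x(p, Y) = (Y*p + (-5 + 2*6)*Y) - 2 = (Y*p + (-5 + 12)*Y) - 2 = (Y*p + 7*Y) - 2 = (7*Y + Y*p) - 2 = -2 + 7*Y + Y*p)
(-41*31)*S(x(4, 4), -1) = (-41*31)*((-2 + 7*4 + 4*4) - 1) = -1271*((-2 + 28 + 16) - 1) = -1271*(42 - 1) = -1271*41 = -52111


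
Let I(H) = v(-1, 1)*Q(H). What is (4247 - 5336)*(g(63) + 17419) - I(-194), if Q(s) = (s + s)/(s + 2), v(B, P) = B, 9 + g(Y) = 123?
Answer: -916484879/48 ≈ -1.9093e+7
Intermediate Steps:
g(Y) = 114 (g(Y) = -9 + 123 = 114)
Q(s) = 2*s/(2 + s) (Q(s) = (2*s)/(2 + s) = 2*s/(2 + s))
I(H) = -2*H/(2 + H)
(4247 - 5336)*(g(63) + 17419) - I(-194) = (4247 - 5336)*(114 + 17419) - (-2)*(-194)/(2 - 194) = -1089*17533 - (-2)*(-194)/(-192) = -19093437 - (-2)*(-194)*(-1)/192 = -19093437 - 1*(-97/48) = -19093437 + 97/48 = -916484879/48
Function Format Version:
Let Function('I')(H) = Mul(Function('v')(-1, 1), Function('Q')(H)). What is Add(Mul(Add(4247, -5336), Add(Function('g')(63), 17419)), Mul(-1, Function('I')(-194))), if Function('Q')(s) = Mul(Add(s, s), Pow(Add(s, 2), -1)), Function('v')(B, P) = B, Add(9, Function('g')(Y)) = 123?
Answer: Rational(-916484879, 48) ≈ -1.9093e+7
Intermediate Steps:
Function('g')(Y) = 114 (Function('g')(Y) = Add(-9, 123) = 114)
Function('Q')(s) = Mul(2, s, Pow(Add(2, s), -1)) (Function('Q')(s) = Mul(Mul(2, s), Pow(Add(2, s), -1)) = Mul(2, s, Pow(Add(2, s), -1)))
Function('I')(H) = Mul(-2, H, Pow(Add(2, H), -1)) (Function('I')(H) = Mul(-1, Mul(2, H, Pow(Add(2, H), -1))) = Mul(-2, H, Pow(Add(2, H), -1)))
Add(Mul(Add(4247, -5336), Add(Function('g')(63), 17419)), Mul(-1, Function('I')(-194))) = Add(Mul(Add(4247, -5336), Add(114, 17419)), Mul(-1, Mul(-2, -194, Pow(Add(2, -194), -1)))) = Add(Mul(-1089, 17533), Mul(-1, Mul(-2, -194, Pow(-192, -1)))) = Add(-19093437, Mul(-1, Mul(-2, -194, Rational(-1, 192)))) = Add(-19093437, Mul(-1, Rational(-97, 48))) = Add(-19093437, Rational(97, 48)) = Rational(-916484879, 48)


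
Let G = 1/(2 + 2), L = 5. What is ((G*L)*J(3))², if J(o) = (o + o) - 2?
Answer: 25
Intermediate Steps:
G = ¼ (G = 1/4 = ¼ ≈ 0.25000)
J(o) = -2 + 2*o (J(o) = 2*o - 2 = -2 + 2*o)
((G*L)*J(3))² = (((¼)*5)*(-2 + 2*3))² = (5*(-2 + 6)/4)² = ((5/4)*4)² = 5² = 25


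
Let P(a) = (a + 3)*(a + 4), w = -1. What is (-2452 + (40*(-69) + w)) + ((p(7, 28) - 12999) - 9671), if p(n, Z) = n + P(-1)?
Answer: -27870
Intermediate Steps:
P(a) = (3 + a)*(4 + a)
p(n, Z) = 6 + n (p(n, Z) = n + (12 + (-1)² + 7*(-1)) = n + (12 + 1 - 7) = n + 6 = 6 + n)
(-2452 + (40*(-69) + w)) + ((p(7, 28) - 12999) - 9671) = (-2452 + (40*(-69) - 1)) + (((6 + 7) - 12999) - 9671) = (-2452 + (-2760 - 1)) + ((13 - 12999) - 9671) = (-2452 - 2761) + (-12986 - 9671) = -5213 - 22657 = -27870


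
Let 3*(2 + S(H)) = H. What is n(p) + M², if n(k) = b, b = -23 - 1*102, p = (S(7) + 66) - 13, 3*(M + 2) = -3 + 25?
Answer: -869/9 ≈ -96.556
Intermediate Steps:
S(H) = -2 + H/3
M = 16/3 (M = -2 + (-3 + 25)/3 = -2 + (⅓)*22 = -2 + 22/3 = 16/3 ≈ 5.3333)
p = 160/3 (p = ((-2 + (⅓)*7) + 66) - 13 = ((-2 + 7/3) + 66) - 13 = (⅓ + 66) - 13 = 199/3 - 13 = 160/3 ≈ 53.333)
b = -125 (b = -23 - 102 = -125)
n(k) = -125
n(p) + M² = -125 + (16/3)² = -125 + 256/9 = -869/9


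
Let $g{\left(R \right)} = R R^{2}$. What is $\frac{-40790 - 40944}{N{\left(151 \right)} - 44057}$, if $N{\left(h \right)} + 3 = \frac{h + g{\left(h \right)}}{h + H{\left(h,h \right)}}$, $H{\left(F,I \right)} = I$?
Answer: $\frac{81734}{32659} \approx 2.5026$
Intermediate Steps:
$g{\left(R \right)} = R^{3}$
$N{\left(h \right)} = -3 + \frac{h + h^{3}}{2 h}$ ($N{\left(h \right)} = -3 + \frac{h + h^{3}}{h + h} = -3 + \frac{h + h^{3}}{2 h}$)
$\frac{-40790 - 40944}{N{\left(151 \right)} - 44057} = \frac{-40790 - 40944}{\left(- \frac{5}{2} + \frac{151^{2}}{2}\right) - 44057} = - \frac{81734}{\left(- \frac{5}{2} + \frac{1}{2} \cdot 22801\right) - 44057} = - \frac{81734}{\left(- \frac{5}{2} + \frac{22801}{2}\right) - 44057} = - \frac{81734}{11398 - 44057} = - \frac{81734}{-32659} = \left(-81734\right) \left(- \frac{1}{32659}\right) = \frac{81734}{32659}$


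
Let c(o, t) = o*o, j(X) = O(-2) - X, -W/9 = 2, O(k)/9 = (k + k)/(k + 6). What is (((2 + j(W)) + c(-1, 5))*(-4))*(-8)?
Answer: 384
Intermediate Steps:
O(k) = 18*k/(6 + k) (O(k) = 9*((k + k)/(k + 6)) = 9*((2*k)/(6 + k)) = 9*(2*k/(6 + k)) = 18*k/(6 + k))
W = -18 (W = -9*2 = -18)
j(X) = -9 - X (j(X) = 18*(-2)/(6 - 2) - X = 18*(-2)/4 - X = 18*(-2)*(¼) - X = -9 - X)
c(o, t) = o²
(((2 + j(W)) + c(-1, 5))*(-4))*(-8) = (((2 + (-9 - 1*(-18))) + (-1)²)*(-4))*(-8) = (((2 + (-9 + 18)) + 1)*(-4))*(-8) = (((2 + 9) + 1)*(-4))*(-8) = ((11 + 1)*(-4))*(-8) = (12*(-4))*(-8) = -48*(-8) = 384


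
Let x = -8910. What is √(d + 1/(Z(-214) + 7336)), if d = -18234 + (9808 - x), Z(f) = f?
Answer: √24549882978/7122 ≈ 22.000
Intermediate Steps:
d = 484 (d = -18234 + (9808 - 1*(-8910)) = -18234 + (9808 + 8910) = -18234 + 18718 = 484)
√(d + 1/(Z(-214) + 7336)) = √(484 + 1/(-214 + 7336)) = √(484 + 1/7122) = √(3447049/7122) = √24549882978/7122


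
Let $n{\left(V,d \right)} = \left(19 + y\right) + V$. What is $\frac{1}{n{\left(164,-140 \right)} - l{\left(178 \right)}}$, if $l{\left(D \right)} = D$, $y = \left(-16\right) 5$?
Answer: $- \frac{1}{75} \approx -0.013333$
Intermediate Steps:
$y = -80$
$n{\left(V,d \right)} = -61 + V$ ($n{\left(V,d \right)} = \left(19 - 80\right) + V = -61 + V$)
$\frac{1}{n{\left(164,-140 \right)} - l{\left(178 \right)}} = \frac{1}{\left(-61 + 164\right) - 178} = \frac{1}{103 - 178} = \frac{1}{-75} = - \frac{1}{75}$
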